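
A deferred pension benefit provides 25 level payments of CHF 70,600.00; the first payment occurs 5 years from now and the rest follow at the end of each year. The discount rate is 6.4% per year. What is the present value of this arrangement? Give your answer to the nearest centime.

CHF 678,189.74

Ordinary annuity of 25 payments, first payment at period 5.
Periodic rate r = 0.064 per year.
The ordinary-annuity PV formula values the stream one period before the first payment (period 4); discount that back 4 periods:
PV₀ = 70,600 × [1 − (1+r)^−25] / r × (1+r)^−4 = CHF 678,189.74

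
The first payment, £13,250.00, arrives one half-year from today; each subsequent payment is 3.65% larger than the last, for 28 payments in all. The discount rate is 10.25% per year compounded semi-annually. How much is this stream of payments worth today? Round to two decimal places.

£293,526.80

Periodic rate r = 0.1025/2 per half-year; n is counted in half-years.
Growing ordinary annuity: PV = PMT₁ × [1 − ((1+g)/(1+r))^n] / (r − g) = 13,250 × [1 − ((1+0.0365)/(1+r))^28] / (r − 0.0365) = £293,526.80.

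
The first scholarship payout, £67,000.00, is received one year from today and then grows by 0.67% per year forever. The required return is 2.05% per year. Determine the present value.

£4,855,072.46

Periodic rate r = 0.0205 per year.
Growing perpetuity (Gordon): PV = PMT₁ / (r − g) = 67,000 / (r − 0.0067) = £4,855,072.46.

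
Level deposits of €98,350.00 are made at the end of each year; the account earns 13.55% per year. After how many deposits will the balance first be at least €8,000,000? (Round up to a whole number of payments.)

Periodic rate r = 0.1355 per year.
Ordinary annuity FV: 8,000,000 = 98,350 × [((1+r)^n − 1)/r].
(1+r)^n = 1 + 8,000,000 × r / 98,350, so n = ln(1 + 8,000,000·r/98,350) / ln(1+r) = 19.57.
Round up to a whole number of payments: n = 20.

20 payments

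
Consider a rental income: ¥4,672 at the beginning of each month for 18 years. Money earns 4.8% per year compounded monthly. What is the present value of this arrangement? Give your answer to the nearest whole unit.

This is an annuity due: 216 payments of ¥4,672 at the beginning of each month.
Periodic rate r = 0.048/12 per month; n is counted in months.
PV = PMT × [(1 − (1+r)^−n)/r] × (1+r) = 4,672 × [1 − (1+r)^−216] / r × (1+r) = ¥677,570

¥677,570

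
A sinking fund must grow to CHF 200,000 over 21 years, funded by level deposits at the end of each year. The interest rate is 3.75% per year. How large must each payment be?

CHF 6,429.72

Level ordinary annuity; solve FV = PMT × [((1+r)^n − 1)/r] for PMT.
Periodic rate r = 0.0375 per year.
With n = 21: PMT = 200,000 / ([((1+r)^n − 1)/r]) = CHF 6,429.72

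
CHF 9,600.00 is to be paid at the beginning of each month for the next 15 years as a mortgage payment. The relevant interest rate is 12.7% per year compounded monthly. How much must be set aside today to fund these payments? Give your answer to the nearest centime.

This is an annuity due: 180 payments of CHF 9,600.00 at the beginning of each month.
Periodic rate r = 0.127/12 per month; n is counted in months.
PV = PMT × [(1 − (1+r)^−n)/r] × (1+r) = 9,600 × [1 − (1+r)^−180] / r × (1+r) = CHF 778,890.42

CHF 778,890.42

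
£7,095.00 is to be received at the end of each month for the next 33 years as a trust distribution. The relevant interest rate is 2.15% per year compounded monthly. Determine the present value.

This is an ordinary annuity: 396 payments of £7,095.00 at the end of each month.
Periodic rate r = 0.0215/12 per month; n is counted in months.
PV = PMT × [(1 − (1+r)^−n)/r] = 7,095 × [1 − (1+r)^−396] / r = £2,010,878.30

£2,010,878.30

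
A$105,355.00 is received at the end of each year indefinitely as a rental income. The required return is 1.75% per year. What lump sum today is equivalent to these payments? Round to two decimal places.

Periodic rate r = 0.0175 per year.
Level perpetuity: PV = PMT / r = 105,355 / (0.0175) = A$6,020,285.71.

A$6,020,285.71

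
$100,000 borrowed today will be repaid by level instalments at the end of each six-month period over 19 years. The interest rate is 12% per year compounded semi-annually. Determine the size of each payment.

$6,735.81

Level ordinary annuity; solve PV = PMT × [(1 − (1+r)^−n)/r] for PMT.
Periodic rate r = 0.12/2 per half-year; n is counted in half-years.
With n = 38: PMT = 100,000 / ([(1 − (1+r)^−n)/r]) = $6,735.81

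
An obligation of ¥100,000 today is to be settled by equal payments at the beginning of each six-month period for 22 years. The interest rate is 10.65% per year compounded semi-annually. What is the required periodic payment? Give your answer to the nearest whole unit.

¥5,630

Level annuity due; solve PV = PMT × [(1 − (1+r)^−n)/r] × (1+r) for PMT.
Periodic rate r = 0.1065/2 per half-year; n is counted in half-years.
With n = 44: PMT = 100,000 / ([(1 − (1+r)^−n)/r] × (1+r)) = ¥5,630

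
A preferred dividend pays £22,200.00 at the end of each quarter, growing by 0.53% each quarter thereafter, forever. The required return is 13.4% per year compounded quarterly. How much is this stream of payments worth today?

£787,234.04

Periodic rate r = 0.134/4 per quarter.
Growing perpetuity (Gordon): PV = PMT₁ / (r − g) = 22,200 / (r − 0.0053) = £787,234.04.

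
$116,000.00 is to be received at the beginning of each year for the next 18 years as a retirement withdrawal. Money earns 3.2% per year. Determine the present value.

$1,618,962.00

This is an annuity due: 18 payments of $116,000.00 at the beginning of each year.
Periodic rate r = 0.032 per year.
PV = PMT × [(1 − (1+r)^−n)/r] × (1+r) = 116,000 × [1 − (1+r)^−18] / r × (1+r) = $1,618,962.00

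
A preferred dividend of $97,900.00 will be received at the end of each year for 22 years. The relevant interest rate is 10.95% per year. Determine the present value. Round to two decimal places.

$803,163.10

This is an ordinary annuity: 22 payments of $97,900.00 at the end of each year.
Periodic rate r = 0.1095 per year.
PV = PMT × [(1 − (1+r)^−n)/r] = 97,900 × [1 − (1+r)^−22] / r = $803,163.10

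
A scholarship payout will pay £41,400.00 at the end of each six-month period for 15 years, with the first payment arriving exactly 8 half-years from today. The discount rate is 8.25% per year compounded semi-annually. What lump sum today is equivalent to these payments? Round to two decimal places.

£531,368.48

Ordinary annuity of 30 payments, first payment at period 8.
Periodic rate r = 0.0825/2 per half-year; n is counted in half-years.
The ordinary-annuity PV formula values the stream one period before the first payment (period 7); discount that back 7 periods:
PV₀ = 41,400 × [1 − (1+r)^−30] / r × (1+r)^−7 = £531,368.48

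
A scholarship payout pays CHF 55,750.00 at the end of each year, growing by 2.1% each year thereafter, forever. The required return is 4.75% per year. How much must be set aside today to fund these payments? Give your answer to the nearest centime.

Periodic rate r = 0.0475 per year.
Growing perpetuity (Gordon): PV = PMT₁ / (r − g) = 55,750 / (r − 0.021) = CHF 2,103,773.58.

CHF 2,103,773.58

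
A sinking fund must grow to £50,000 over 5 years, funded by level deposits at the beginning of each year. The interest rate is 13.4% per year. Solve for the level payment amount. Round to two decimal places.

£6,750.20

Level annuity due; solve FV = PMT × [((1+r)^n − 1)/r] × (1+r) for PMT.
Periodic rate r = 0.134 per year.
With n = 5: PMT = 50,000 / ([((1+r)^n − 1)/r] × (1+r)) = £6,750.20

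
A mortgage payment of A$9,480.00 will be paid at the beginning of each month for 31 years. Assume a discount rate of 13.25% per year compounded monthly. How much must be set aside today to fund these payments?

A$853,442.61

This is an annuity due: 372 payments of A$9,480.00 at the beginning of each month.
Periodic rate r = 0.1325/12 per month; n is counted in months.
PV = PMT × [(1 − (1+r)^−n)/r] × (1+r) = 9,480 × [1 − (1+r)^−372] / r × (1+r) = A$853,442.61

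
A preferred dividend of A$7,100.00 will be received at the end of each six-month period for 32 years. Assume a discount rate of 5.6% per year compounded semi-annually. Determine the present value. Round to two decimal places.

This is an ordinary annuity: 64 payments of A$7,100.00 at the end of each six-month period.
Periodic rate r = 0.056/2 per half-year; n is counted in half-years.
PV = PMT × [(1 − (1+r)^−n)/r] = 7,100 × [1 − (1+r)^−64] / r = A$210,266.14

A$210,266.14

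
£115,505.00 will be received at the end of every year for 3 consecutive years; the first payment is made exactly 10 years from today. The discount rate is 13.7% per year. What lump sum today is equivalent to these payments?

Ordinary annuity of 3 payments, first payment at period 10.
Periodic rate r = 0.137 per year.
The ordinary-annuity PV formula values the stream one period before the first payment (period 9); discount that back 9 periods:
PV₀ = 115,505 × [1 − (1+r)^−3] / r × (1+r)^−9 = £84,867.24

£84,867.24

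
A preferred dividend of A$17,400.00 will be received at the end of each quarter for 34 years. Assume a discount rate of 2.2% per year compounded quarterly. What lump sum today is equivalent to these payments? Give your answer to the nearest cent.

A$1,663,176.55

This is an ordinary annuity: 136 payments of A$17,400.00 at the end of each quarter.
Periodic rate r = 0.022/4 per quarter; n is counted in quarters.
PV = PMT × [(1 − (1+r)^−n)/r] = 17,400 × [1 − (1+r)^−136] / r = A$1,663,176.55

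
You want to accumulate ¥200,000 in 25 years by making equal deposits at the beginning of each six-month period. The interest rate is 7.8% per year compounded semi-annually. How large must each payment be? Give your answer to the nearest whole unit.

¥1,300

Level annuity due; solve FV = PMT × [((1+r)^n − 1)/r] × (1+r) for PMT.
Periodic rate r = 0.078/2 per half-year; n is counted in half-years.
With n = 50: PMT = 200,000 / ([((1+r)^n − 1)/r] × (1+r)) = ¥1,300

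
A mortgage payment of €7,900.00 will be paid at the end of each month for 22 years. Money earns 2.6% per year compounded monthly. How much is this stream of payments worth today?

€1,587,007.21

This is an ordinary annuity: 264 payments of €7,900.00 at the end of each month.
Periodic rate r = 0.026/12 per month; n is counted in months.
PV = PMT × [(1 − (1+r)^−n)/r] = 7,900 × [1 − (1+r)^−264] / r = €1,587,007.21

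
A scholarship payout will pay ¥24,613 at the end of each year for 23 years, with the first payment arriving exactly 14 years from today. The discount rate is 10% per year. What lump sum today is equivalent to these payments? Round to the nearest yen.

¥63,333

Ordinary annuity of 23 payments, first payment at period 14.
Periodic rate r = 0.1 per year.
The ordinary-annuity PV formula values the stream one period before the first payment (period 13); discount that back 13 periods:
PV₀ = 24,613 × [1 − (1+r)^−23] / r × (1+r)^−13 = ¥63,333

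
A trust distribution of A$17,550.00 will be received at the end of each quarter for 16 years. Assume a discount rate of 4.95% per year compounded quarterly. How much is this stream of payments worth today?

This is an ordinary annuity: 64 payments of A$17,550.00 at the end of each quarter.
Periodic rate r = 0.0495/4 per quarter; n is counted in quarters.
PV = PMT × [(1 − (1+r)^−n)/r] = 17,550 × [1 − (1+r)^−64] / r = A$772,703.67

A$772,703.67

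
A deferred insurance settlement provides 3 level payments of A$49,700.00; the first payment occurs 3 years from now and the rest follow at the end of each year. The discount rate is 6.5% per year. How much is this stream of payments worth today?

A$116,052.14

Ordinary annuity of 3 payments, first payment at period 3.
Periodic rate r = 0.065 per year.
The ordinary-annuity PV formula values the stream one period before the first payment (period 2); discount that back 2 periods:
PV₀ = 49,700 × [1 − (1+r)^−3] / r × (1+r)^−2 = A$116,052.14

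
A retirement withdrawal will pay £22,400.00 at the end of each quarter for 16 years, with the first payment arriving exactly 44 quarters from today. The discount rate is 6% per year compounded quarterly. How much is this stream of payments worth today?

Ordinary annuity of 64 payments, first payment at period 44.
Periodic rate r = 0.06/4 per quarter; n is counted in quarters.
The ordinary-annuity PV formula values the stream one period before the first payment (period 43); discount that back 43 periods:
PV₀ = 22,400 × [1 − (1+r)^−64] / r × (1+r)^−43 = £483,665.81

£483,665.81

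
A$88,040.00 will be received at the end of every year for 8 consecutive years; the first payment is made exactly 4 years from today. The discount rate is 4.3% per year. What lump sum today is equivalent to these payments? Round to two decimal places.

A$516,008.04

Ordinary annuity of 8 payments, first payment at period 4.
Periodic rate r = 0.043 per year.
The ordinary-annuity PV formula values the stream one period before the first payment (period 3); discount that back 3 periods:
PV₀ = 88,040 × [1 − (1+r)^−8] / r × (1+r)^−3 = A$516,008.04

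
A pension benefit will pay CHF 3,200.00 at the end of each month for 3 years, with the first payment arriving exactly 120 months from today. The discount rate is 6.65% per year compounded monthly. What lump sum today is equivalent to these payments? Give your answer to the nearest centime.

Ordinary annuity of 36 payments, first payment at period 120.
Periodic rate r = 0.0665/12 per month; n is counted in months.
The ordinary-annuity PV formula values the stream one period before the first payment (period 119); discount that back 119 periods:
PV₀ = 3,200 × [1 − (1+r)^−36] / r × (1+r)^−119 = CHF 53,970.71

CHF 53,970.71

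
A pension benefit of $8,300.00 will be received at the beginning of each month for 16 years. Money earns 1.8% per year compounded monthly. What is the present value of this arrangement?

$1,385,832.84

This is an annuity due: 192 payments of $8,300.00 at the beginning of each month.
Periodic rate r = 0.018/12 per month; n is counted in months.
PV = PMT × [(1 − (1+r)^−n)/r] × (1+r) = 8,300 × [1 − (1+r)^−192] / r × (1+r) = $1,385,832.84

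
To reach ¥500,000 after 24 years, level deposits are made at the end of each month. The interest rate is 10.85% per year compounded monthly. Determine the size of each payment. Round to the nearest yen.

Level ordinary annuity; solve FV = PMT × [((1+r)^n − 1)/r] for PMT.
Periodic rate r = 0.1085/12 per month; n is counted in months.
With n = 288: PMT = 500,000 / ([((1+r)^n − 1)/r]) = ¥366

¥366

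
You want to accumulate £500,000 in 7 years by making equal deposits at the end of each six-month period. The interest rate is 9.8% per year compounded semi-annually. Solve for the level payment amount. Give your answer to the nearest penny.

£25,689.55

Level ordinary annuity; solve FV = PMT × [((1+r)^n − 1)/r] for PMT.
Periodic rate r = 0.098/2 per half-year; n is counted in half-years.
With n = 14: PMT = 500,000 / ([((1+r)^n − 1)/r]) = £25,689.55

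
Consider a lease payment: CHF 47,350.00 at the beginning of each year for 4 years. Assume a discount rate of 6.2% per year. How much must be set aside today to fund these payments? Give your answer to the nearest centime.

CHF 173,450.23

This is an annuity due: 4 payments of CHF 47,350.00 at the beginning of each year.
Periodic rate r = 0.062 per year.
PV = PMT × [(1 − (1+r)^−n)/r] × (1+r) = 47,350 × [1 − (1+r)^−4] / r × (1+r) = CHF 173,450.23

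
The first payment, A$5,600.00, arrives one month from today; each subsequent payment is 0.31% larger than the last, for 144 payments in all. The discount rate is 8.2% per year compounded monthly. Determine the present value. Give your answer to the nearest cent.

Periodic rate r = 0.082/12 per month; n is counted in months.
Growing ordinary annuity: PV = PMT₁ × [1 − ((1+g)/(1+r))^n] / (r − g) = 5,600 × [1 − ((1+0.0031)/(1+r))^144] / (r − 0.0031) = A$621,446.63.

A$621,446.63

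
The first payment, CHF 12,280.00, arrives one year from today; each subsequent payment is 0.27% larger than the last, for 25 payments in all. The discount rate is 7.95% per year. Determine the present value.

Periodic rate r = 0.0795 per year.
Growing ordinary annuity: PV = PMT₁ × [1 − ((1+g)/(1+r))^n] / (r − g) = 12,280 × [1 − ((1+0.0027)/(1+r))^25] / (r − 0.0027) = CHF 134,629.26.

CHF 134,629.26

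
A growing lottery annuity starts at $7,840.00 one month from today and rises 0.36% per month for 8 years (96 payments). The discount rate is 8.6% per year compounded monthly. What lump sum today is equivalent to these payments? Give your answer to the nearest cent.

Periodic rate r = 0.086/12 per month; n is counted in months.
Growing ordinary annuity: PV = PMT₁ × [1 − ((1+g)/(1+r))^n] / (r − g) = 7,840 × [1 − ((1+0.0036)/(1+r))^96] / (r − 0.0036) = $634,453.36.

$634,453.36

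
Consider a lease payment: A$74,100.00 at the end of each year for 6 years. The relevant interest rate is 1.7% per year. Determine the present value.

A$419,301.18

This is an ordinary annuity: 6 payments of A$74,100.00 at the end of each year.
Periodic rate r = 0.017 per year.
PV = PMT × [(1 − (1+r)^−n)/r] = 74,100 × [1 − (1+r)^−6] / r = A$419,301.18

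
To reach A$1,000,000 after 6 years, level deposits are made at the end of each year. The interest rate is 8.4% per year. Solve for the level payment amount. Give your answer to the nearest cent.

Level ordinary annuity; solve FV = PMT × [((1+r)^n − 1)/r] for PMT.
Periodic rate r = 0.084 per year.
With n = 6: PMT = 1,000,000 / ([((1+r)^n − 1)/r]) = A$134,947.06

A$134,947.06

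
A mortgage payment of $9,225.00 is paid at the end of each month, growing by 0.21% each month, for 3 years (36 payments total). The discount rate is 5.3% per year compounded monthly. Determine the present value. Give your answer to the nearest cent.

Periodic rate r = 0.053/12 per month; n is counted in months.
Growing ordinary annuity: PV = PMT₁ × [1 − ((1+g)/(1+r))^n] / (r − g) = 9,225 × [1 − ((1+0.0021)/(1+r))^36] / (r − 0.0021) = $317,636.25.

$317,636.25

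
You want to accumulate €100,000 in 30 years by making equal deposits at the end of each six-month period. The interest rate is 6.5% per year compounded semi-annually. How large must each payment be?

Level ordinary annuity; solve FV = PMT × [((1+r)^n − 1)/r] for PMT.
Periodic rate r = 0.065/2 per half-year; n is counted in half-years.
With n = 60: PMT = 100,000 / ([((1+r)^n − 1)/r]) = €558.99

€558.99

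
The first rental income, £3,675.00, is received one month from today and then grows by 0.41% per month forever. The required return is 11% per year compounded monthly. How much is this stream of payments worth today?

£725,328.95

Periodic rate r = 0.11/12 per month.
Growing perpetuity (Gordon): PV = PMT₁ / (r − g) = 3,675 / (r − 0.0041) = £725,328.95.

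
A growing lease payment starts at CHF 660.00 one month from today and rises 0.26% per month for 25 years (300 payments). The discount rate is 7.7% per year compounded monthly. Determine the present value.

CHF 117,613.21

Periodic rate r = 0.077/12 per month; n is counted in months.
Growing ordinary annuity: PV = PMT₁ × [1 − ((1+g)/(1+r))^n] / (r − g) = 660 × [1 − ((1+0.0026)/(1+r))^300] / (r − 0.0026) = CHF 117,613.21.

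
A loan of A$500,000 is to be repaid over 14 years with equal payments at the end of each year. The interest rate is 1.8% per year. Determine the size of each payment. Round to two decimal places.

A$40,721.88

Level ordinary annuity; solve PV = PMT × [(1 − (1+r)^−n)/r] for PMT.
Periodic rate r = 0.018 per year.
With n = 14: PMT = 500,000 / ([(1 − (1+r)^−n)/r]) = A$40,721.88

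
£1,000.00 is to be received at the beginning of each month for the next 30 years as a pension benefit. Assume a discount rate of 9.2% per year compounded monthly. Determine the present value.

£123,028.02

This is an annuity due: 360 payments of £1,000.00 at the beginning of each month.
Periodic rate r = 0.092/12 per month; n is counted in months.
PV = PMT × [(1 − (1+r)^−n)/r] × (1+r) = 1,000 × [1 − (1+r)^−360] / r × (1+r) = £123,028.02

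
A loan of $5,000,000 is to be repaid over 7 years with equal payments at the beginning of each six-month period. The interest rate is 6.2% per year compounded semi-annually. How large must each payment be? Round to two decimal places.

$432,254.48

Level annuity due; solve PV = PMT × [(1 − (1+r)^−n)/r] × (1+r) for PMT.
Periodic rate r = 0.062/2 per half-year; n is counted in half-years.
With n = 14: PMT = 5,000,000 / ([(1 − (1+r)^−n)/r] × (1+r)) = $432,254.48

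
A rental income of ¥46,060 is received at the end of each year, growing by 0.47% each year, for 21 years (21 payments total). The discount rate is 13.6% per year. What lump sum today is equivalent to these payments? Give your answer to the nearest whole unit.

Periodic rate r = 0.136 per year.
Growing ordinary annuity: PV = PMT₁ × [1 − ((1+g)/(1+r))^n] / (r − g) = 46,060 × [1 − ((1+0.0047)/(1+r))^21] / (r − 0.0047) = ¥324,200.

¥324,200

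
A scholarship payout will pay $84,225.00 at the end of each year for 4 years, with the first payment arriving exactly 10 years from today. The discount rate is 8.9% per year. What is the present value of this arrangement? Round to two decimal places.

Ordinary annuity of 4 payments, first payment at period 10.
Periodic rate r = 0.089 per year.
The ordinary-annuity PV formula values the stream one period before the first payment (period 9); discount that back 9 periods:
PV₀ = 84,225 × [1 − (1+r)^−4] / r × (1+r)^−9 = $126,955.49

$126,955.49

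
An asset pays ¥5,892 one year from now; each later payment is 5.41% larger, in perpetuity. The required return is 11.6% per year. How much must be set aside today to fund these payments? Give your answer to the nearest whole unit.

Periodic rate r = 0.116 per year.
Growing perpetuity (Gordon): PV = PMT₁ / (r − g) = 5,892 / (r − 0.0541) = ¥95,186.

¥95,186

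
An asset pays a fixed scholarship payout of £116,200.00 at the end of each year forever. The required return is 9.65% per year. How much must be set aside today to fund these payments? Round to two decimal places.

£1,204,145.08

Periodic rate r = 0.0965 per year.
Level perpetuity: PV = PMT / r = 116,200 / (0.0965) = £1,204,145.08.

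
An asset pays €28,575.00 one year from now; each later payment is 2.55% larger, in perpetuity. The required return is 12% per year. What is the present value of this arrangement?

€302,380.95

Periodic rate r = 0.12 per year.
Growing perpetuity (Gordon): PV = PMT₁ / (r − g) = 28,575 / (r − 0.0255) = €302,380.95.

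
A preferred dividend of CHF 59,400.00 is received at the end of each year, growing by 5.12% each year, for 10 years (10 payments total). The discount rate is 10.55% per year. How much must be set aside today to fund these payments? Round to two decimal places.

CHF 432,844.71

Periodic rate r = 0.1055 per year.
Growing ordinary annuity: PV = PMT₁ × [1 − ((1+g)/(1+r))^n] / (r − g) = 59,400 × [1 − ((1+0.0512)/(1+r))^10] / (r − 0.0512) = CHF 432,844.71.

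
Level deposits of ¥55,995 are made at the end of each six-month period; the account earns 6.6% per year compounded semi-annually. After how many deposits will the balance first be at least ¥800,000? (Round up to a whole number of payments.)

12 payments

Periodic rate r = 0.066/2 per half-year; n is counted in half-years.
Ordinary annuity FV: 800,000 = 55,995 × [((1+r)^n − 1)/r].
(1+r)^n = 1 + 800,000 × r / 55,995, so n = ln(1 + 800,000·r/55,995) / ln(1+r) = 11.90.
Round up to a whole number of payments: n = 12.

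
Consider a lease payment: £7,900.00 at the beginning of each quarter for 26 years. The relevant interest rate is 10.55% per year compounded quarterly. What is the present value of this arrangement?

This is an annuity due: 104 payments of £7,900.00 at the beginning of each quarter.
Periodic rate r = 0.1055/4 per quarter; n is counted in quarters.
PV = PMT × [(1 − (1+r)^−n)/r] × (1+r) = 7,900 × [1 − (1+r)^−104] / r × (1+r) = £286,918.70

£286,918.70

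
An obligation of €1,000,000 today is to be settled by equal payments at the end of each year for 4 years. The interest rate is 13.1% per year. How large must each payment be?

Level ordinary annuity; solve PV = PMT × [(1 − (1+r)^−n)/r] for PMT.
Periodic rate r = 0.131 per year.
With n = 4: PMT = 1,000,000 / ([(1 − (1+r)^−n)/r]) = €336,892.98

€336,892.98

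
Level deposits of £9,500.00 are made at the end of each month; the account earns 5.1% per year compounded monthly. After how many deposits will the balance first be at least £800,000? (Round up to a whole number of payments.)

Periodic rate r = 0.051/12 per month; n is counted in months.
Ordinary annuity FV: 800,000 = 9,500 × [((1+r)^n − 1)/r].
(1+r)^n = 1 + 800,000 × r / 9,500, so n = ln(1 + 800,000·r/9,500) / ln(1+r) = 72.14.
Round up to a whole number of payments: n = 73.

73 payments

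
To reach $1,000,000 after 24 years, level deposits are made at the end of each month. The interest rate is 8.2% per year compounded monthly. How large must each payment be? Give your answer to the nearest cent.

Level ordinary annuity; solve FV = PMT × [((1+r)^n − 1)/r] for PMT.
Periodic rate r = 0.082/12 per month; n is counted in months.
With n = 288: PMT = 1,000,000 / ([((1+r)^n − 1)/r]) = $1,118.64

$1,118.64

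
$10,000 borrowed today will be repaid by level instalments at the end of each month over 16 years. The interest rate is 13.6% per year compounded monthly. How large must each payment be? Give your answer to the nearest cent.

Level ordinary annuity; solve PV = PMT × [(1 − (1+r)^−n)/r] for PMT.
Periodic rate r = 0.136/12 per month; n is counted in months.
With n = 192: PMT = 10,000 / ([(1 − (1+r)^−n)/r]) = $128.04

$128.04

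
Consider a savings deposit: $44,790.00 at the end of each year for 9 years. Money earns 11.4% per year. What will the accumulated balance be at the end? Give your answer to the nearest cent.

$645,214.20

This is an ordinary annuity: 9 deposits of $44,790.00 at the end of each year.
Periodic rate r = 0.114 per year.
FV = PMT × [((1+r)^n − 1)/r] = 44,790 × [(1+r)^9 − 1] / r = $645,214.20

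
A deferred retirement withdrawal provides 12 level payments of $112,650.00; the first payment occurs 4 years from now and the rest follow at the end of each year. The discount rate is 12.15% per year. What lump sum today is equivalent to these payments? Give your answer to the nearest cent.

Ordinary annuity of 12 payments, first payment at period 4.
Periodic rate r = 0.1215 per year.
The ordinary-annuity PV formula values the stream one period before the first payment (period 3); discount that back 3 periods:
PV₀ = 112,650 × [1 − (1+r)^−12] / r × (1+r)^−3 = $491,268.05

$491,268.05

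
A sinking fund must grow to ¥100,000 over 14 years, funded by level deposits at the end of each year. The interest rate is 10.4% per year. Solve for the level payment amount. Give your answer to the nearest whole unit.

¥3,472

Level ordinary annuity; solve FV = PMT × [((1+r)^n − 1)/r] for PMT.
Periodic rate r = 0.104 per year.
With n = 14: PMT = 100,000 / ([((1+r)^n − 1)/r]) = ¥3,472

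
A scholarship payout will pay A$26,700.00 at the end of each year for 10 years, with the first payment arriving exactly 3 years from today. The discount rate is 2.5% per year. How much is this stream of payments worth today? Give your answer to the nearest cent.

A$222,420.09

Ordinary annuity of 10 payments, first payment at period 3.
Periodic rate r = 0.025 per year.
The ordinary-annuity PV formula values the stream one period before the first payment (period 2); discount that back 2 periods:
PV₀ = 26,700 × [1 − (1+r)^−10] / r × (1+r)^−2 = A$222,420.09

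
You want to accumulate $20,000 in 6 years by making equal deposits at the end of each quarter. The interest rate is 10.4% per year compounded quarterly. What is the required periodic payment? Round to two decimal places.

Level ordinary annuity; solve FV = PMT × [((1+r)^n − 1)/r] for PMT.
Periodic rate r = 0.104/4 per quarter; n is counted in quarters.
With n = 24: PMT = 20,000 / ([((1+r)^n − 1)/r]) = $610.65

$610.65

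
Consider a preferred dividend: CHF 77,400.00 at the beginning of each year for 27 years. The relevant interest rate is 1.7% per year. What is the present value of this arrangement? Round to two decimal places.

CHF 1,693,048.22

This is an annuity due: 27 payments of CHF 77,400.00 at the beginning of each year.
Periodic rate r = 0.017 per year.
PV = PMT × [(1 − (1+r)^−n)/r] × (1+r) = 77,400 × [1 − (1+r)^−27] / r × (1+r) = CHF 1,693,048.22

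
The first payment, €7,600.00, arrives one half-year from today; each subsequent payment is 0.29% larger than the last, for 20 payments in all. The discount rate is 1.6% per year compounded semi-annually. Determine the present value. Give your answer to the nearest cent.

€143,761.05

Periodic rate r = 0.016/2 per half-year; n is counted in half-years.
Growing ordinary annuity: PV = PMT₁ × [1 − ((1+g)/(1+r))^n] / (r − g) = 7,600 × [1 − ((1+0.0029)/(1+r))^20] / (r − 0.0029) = €143,761.05.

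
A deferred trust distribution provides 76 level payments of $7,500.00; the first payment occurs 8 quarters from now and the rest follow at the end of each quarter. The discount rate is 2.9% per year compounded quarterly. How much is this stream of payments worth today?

Ordinary annuity of 76 payments, first payment at period 8.
Periodic rate r = 0.029/4 per quarter; n is counted in quarters.
The ordinary-annuity PV formula values the stream one period before the first payment (period 7); discount that back 7 periods:
PV₀ = 7,500 × [1 − (1+r)^−76] / r × (1+r)^−7 = $415,497.57

$415,497.57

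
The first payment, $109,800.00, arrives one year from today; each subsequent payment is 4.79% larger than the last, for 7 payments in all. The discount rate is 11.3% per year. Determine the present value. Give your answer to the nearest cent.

Periodic rate r = 0.113 per year.
Growing ordinary annuity: PV = PMT₁ × [1 − ((1+g)/(1+r))^n] / (r − g) = 109,800 × [1 − ((1+0.0479)/(1+r))^7] / (r − 0.0479) = $580,536.73.

$580,536.73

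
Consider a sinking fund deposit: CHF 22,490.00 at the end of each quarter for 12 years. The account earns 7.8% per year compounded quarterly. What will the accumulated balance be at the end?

This is an ordinary annuity: 48 deposits of CHF 22,490.00 at the end of each quarter.
Periodic rate r = 0.078/4 per quarter; n is counted in quarters.
FV = PMT × [((1+r)^n − 1)/r] = 22,490 × [(1+r)^48 − 1] / r = CHF 1,761,017.89

CHF 1,761,017.89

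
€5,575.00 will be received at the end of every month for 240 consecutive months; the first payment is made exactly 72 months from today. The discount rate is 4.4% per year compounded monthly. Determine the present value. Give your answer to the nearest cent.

€685,393.22

Ordinary annuity of 240 payments, first payment at period 72.
Periodic rate r = 0.044/12 per month; n is counted in months.
The ordinary-annuity PV formula values the stream one period before the first payment (period 71); discount that back 71 periods:
PV₀ = 5,575 × [1 − (1+r)^−240] / r × (1+r)^−71 = €685,393.22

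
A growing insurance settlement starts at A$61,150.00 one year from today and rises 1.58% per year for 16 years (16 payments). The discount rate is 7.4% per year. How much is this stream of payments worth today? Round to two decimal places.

Periodic rate r = 0.074 per year.
Growing ordinary annuity: PV = PMT₁ × [1 − ((1+g)/(1+r))^n] / (r − g) = 61,150 × [1 − ((1+0.0158)/(1+r))^16] / (r − 0.0158) = A$619,827.15.

A$619,827.15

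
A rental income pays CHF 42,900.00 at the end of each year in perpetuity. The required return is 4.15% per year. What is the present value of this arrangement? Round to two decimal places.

CHF 1,033,734.94

Periodic rate r = 0.0415 per year.
Level perpetuity: PV = PMT / r = 42,900 / (0.0415) = CHF 1,033,734.94.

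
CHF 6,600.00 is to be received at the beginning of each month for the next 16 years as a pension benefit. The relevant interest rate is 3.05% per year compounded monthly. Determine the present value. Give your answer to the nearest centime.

This is an annuity due: 192 payments of CHF 6,600.00 at the beginning of each month.
Periodic rate r = 0.0305/12 per month; n is counted in months.
PV = PMT × [(1 − (1+r)^−n)/r] × (1+r) = 6,600 × [1 − (1+r)^−192] / r × (1+r) = CHF 1,004,275.35

CHF 1,004,275.35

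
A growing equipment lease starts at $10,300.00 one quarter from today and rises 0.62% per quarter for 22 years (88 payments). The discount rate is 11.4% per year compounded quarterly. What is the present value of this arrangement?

$394,775.48

Periodic rate r = 0.114/4 per quarter; n is counted in quarters.
Growing ordinary annuity: PV = PMT₁ × [1 − ((1+g)/(1+r))^n] / (r − g) = 10,300 × [1 − ((1+0.0062)/(1+r))^88] / (r − 0.0062) = $394,775.48.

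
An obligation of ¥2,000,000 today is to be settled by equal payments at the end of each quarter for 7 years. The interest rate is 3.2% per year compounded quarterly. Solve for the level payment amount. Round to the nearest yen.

¥80,011

Level ordinary annuity; solve PV = PMT × [(1 − (1+r)^−n)/r] for PMT.
Periodic rate r = 0.032/4 per quarter; n is counted in quarters.
With n = 28: PMT = 2,000,000 / ([(1 − (1+r)^−n)/r]) = ¥80,011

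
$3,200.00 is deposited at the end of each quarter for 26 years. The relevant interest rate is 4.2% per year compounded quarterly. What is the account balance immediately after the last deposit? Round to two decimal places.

$598,342.03

This is an ordinary annuity: 104 deposits of $3,200.00 at the end of each quarter.
Periodic rate r = 0.042/4 per quarter; n is counted in quarters.
FV = PMT × [((1+r)^n − 1)/r] = 3,200 × [(1+r)^104 − 1] / r = $598,342.03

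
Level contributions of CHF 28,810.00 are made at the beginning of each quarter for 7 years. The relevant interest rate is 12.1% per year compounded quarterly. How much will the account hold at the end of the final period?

CHF 1,279,030.16

This is an annuity due: 28 deposits of CHF 28,810.00 at the beginning of each quarter.
Periodic rate r = 0.121/4 per quarter; n is counted in quarters.
FV = PMT × [((1+r)^n − 1)/r] × (1+r) = 28,810 × [(1+r)^28 − 1] / r × (1+r) = CHF 1,279,030.16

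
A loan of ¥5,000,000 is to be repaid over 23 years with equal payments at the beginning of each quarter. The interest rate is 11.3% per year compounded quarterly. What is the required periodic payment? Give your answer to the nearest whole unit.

Level annuity due; solve PV = PMT × [(1 − (1+r)^−n)/r] × (1+r) for PMT.
Periodic rate r = 0.113/4 per quarter; n is counted in quarters.
With n = 92: PMT = 5,000,000 / ([(1 − (1+r)^−n)/r] × (1+r)) = ¥148,841

¥148,841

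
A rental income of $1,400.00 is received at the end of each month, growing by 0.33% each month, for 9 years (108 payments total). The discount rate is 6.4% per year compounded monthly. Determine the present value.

$135,227.65

Periodic rate r = 0.064/12 per month; n is counted in months.
Growing ordinary annuity: PV = PMT₁ × [1 − ((1+g)/(1+r))^n] / (r − g) = 1,400 × [1 − ((1+0.0033)/(1+r))^108] / (r − 0.0033) = $135,227.65.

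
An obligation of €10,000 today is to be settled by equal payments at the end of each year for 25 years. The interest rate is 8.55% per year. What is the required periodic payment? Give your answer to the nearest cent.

Level ordinary annuity; solve PV = PMT × [(1 − (1+r)^−n)/r] for PMT.
Periodic rate r = 0.0855 per year.
With n = 25: PMT = 10,000 / ([(1 − (1+r)^−n)/r]) = €981.18

€981.18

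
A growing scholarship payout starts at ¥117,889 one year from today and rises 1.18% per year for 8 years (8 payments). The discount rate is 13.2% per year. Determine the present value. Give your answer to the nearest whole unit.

Periodic rate r = 0.132 per year.
Growing ordinary annuity: PV = PMT₁ × [1 − ((1+g)/(1+r))^n] / (r − g) = 117,889 × [1 − ((1+0.0118)/(1+r))^8] / (r − 0.0118) = ¥581,239.

¥581,239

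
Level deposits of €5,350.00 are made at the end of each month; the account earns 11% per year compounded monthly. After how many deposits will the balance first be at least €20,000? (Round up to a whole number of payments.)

Periodic rate r = 0.11/12 per month; n is counted in months.
Ordinary annuity FV: 20,000 = 5,350 × [((1+r)^n − 1)/r].
(1+r)^n = 1 + 20,000 × r / 5,350, so n = ln(1 + 20,000·r/5,350) / ln(1+r) = 3.69.
Round up to a whole number of payments: n = 4.

4 payments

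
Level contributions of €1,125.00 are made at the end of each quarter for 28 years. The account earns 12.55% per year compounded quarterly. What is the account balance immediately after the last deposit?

€1,104,991.99

This is an ordinary annuity: 112 deposits of €1,125.00 at the end of each quarter.
Periodic rate r = 0.1255/4 per quarter; n is counted in quarters.
FV = PMT × [((1+r)^n − 1)/r] = 1,125 × [(1+r)^112 − 1] / r = €1,104,991.99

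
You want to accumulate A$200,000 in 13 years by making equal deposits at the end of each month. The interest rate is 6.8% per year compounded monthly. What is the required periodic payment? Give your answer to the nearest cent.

Level ordinary annuity; solve FV = PMT × [((1+r)^n − 1)/r] for PMT.
Periodic rate r = 0.068/12 per month; n is counted in months.
With n = 156: PMT = 200,000 / ([((1+r)^n − 1)/r]) = A$801.21

A$801.21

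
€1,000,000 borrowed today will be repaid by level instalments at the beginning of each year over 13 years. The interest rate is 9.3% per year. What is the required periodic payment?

Level annuity due; solve PV = PMT × [(1 − (1+r)^−n)/r] × (1+r) for PMT.
Periodic rate r = 0.093 per year.
With n = 13: PMT = 1,000,000 / ([(1 − (1+r)^−n)/r] × (1+r)) = €124,165.50

€124,165.50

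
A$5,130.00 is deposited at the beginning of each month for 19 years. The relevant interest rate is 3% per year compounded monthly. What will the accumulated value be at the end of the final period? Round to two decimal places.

A$1,577,838.67

This is an annuity due: 228 deposits of A$5,130.00 at the beginning of each month.
Periodic rate r = 0.03/12 per month; n is counted in months.
FV = PMT × [((1+r)^n − 1)/r] × (1+r) = 5,130 × [(1+r)^228 − 1] / r × (1+r) = A$1,577,838.67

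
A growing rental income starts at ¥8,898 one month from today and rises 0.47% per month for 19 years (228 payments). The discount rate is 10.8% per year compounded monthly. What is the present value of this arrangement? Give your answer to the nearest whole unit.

Periodic rate r = 0.108/12 per month; n is counted in months.
Growing ordinary annuity: PV = PMT₁ × [1 − ((1+g)/(1+r))^n] / (r − g) = 8,898 × [1 − ((1+0.0047)/(1+r))^228] / (r − 0.0047) = ¥1,287,787.

¥1,287,787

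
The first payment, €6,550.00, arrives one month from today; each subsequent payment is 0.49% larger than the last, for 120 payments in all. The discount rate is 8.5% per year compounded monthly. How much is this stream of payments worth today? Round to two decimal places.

€687,861.96

Periodic rate r = 0.085/12 per month; n is counted in months.
Growing ordinary annuity: PV = PMT₁ × [1 − ((1+g)/(1+r))^n] / (r − g) = 6,550 × [1 − ((1+0.0049)/(1+r))^120] / (r − 0.0049) = €687,861.96.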